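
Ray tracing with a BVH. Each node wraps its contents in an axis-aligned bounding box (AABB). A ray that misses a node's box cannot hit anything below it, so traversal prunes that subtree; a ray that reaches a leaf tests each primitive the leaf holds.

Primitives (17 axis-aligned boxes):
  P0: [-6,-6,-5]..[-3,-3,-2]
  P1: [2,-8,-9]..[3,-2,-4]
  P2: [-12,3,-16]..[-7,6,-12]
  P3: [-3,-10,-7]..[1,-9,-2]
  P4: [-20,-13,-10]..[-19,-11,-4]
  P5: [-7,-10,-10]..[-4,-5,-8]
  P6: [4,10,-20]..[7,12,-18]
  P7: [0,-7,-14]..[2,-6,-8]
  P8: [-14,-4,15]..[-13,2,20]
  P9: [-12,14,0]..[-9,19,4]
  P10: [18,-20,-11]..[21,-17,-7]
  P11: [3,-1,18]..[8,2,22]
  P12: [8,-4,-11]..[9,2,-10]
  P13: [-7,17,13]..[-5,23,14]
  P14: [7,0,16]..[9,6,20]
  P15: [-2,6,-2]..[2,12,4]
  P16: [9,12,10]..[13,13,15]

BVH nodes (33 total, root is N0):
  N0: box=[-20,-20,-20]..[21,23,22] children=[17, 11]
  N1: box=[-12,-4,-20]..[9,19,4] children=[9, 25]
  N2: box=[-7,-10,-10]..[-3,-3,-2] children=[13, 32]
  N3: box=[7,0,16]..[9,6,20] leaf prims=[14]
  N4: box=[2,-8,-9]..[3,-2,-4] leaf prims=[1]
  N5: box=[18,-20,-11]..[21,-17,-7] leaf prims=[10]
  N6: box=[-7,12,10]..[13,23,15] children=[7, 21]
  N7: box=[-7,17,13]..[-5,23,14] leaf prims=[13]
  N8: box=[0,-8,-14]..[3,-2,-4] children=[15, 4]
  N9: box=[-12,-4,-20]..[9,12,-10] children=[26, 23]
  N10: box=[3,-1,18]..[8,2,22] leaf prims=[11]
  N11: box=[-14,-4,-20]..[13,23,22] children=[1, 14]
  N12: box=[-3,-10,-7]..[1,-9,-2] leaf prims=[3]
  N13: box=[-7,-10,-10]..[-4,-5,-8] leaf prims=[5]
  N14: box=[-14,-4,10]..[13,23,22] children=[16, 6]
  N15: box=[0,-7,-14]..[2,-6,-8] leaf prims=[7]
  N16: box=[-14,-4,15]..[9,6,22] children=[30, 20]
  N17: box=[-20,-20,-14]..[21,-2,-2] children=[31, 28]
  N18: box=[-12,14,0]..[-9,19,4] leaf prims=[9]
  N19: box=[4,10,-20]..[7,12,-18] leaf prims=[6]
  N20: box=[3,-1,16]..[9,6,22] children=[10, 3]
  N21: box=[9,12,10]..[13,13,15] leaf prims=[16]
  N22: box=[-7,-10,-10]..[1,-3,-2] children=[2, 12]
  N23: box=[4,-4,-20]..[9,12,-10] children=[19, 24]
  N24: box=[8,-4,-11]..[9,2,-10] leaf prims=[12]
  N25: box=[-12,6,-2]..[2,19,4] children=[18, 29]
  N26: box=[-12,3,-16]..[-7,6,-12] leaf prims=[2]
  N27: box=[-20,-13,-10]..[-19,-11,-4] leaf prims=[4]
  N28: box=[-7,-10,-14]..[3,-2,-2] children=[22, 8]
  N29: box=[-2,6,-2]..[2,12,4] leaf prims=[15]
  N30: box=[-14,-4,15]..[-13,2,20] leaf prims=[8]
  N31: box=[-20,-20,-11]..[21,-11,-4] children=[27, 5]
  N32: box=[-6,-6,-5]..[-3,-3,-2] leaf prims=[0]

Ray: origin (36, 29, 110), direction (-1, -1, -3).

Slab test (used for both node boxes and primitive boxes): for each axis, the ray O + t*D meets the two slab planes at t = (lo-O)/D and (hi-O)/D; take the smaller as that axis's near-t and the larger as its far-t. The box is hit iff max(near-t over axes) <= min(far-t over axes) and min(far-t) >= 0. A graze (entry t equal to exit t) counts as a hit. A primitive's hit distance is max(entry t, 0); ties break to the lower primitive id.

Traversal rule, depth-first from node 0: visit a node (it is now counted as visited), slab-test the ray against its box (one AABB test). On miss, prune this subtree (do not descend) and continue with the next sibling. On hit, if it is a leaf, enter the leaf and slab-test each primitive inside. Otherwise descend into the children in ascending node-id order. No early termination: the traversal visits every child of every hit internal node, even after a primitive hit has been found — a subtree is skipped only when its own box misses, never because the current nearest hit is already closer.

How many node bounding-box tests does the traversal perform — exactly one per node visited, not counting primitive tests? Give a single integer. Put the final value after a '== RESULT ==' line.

Trace the traversal:
N0 x:[15,56] y:[6,49] z:[88/3,130/3] -> hit [88/3,130/3], descend [11, 17]
  N11 x:[23,50] y:[6,33] z:[88/3,130/3] -> hit [88/3,33], descend [1, 14]
    N1 x:[27,48] y:[10,33] z:[106/3,130/3] -> miss, prune
    N14 x:[23,50] y:[6,33] z:[88/3,100/3] -> hit [88/3,33], descend [6, 16]
      N6 x:[23,43] y:[6,17] z:[95/3,100/3] -> miss, prune
      N16 x:[27,50] y:[23,33] z:[88/3,95/3] -> hit [88/3,95/3], descend [20, 30]
        N20 x:[27,33] y:[23,30] z:[88/3,94/3] -> hit [88/3,30], descend [3, 10]
          N3 x:[27,29] y:[23,29] z:[30,94/3] -> miss, prune
          N10 x:[28,33] y:[27,30] z:[88/3,92/3] -> hit [88/3,30] leaf, test {P11@t=88/3}
        N30 x:[49,50] y:[27,33] z:[30,95/3] -> miss, prune
  N17 x:[15,56] y:[31,49] z:[112/3,124/3] -> hit [112/3,124/3], descend [28, 31]
    N28 x:[33,43] y:[31,39] z:[112/3,124/3] -> hit [112/3,39], descend [8, 22]
      N8 x:[33,36] y:[31,37] z:[38,124/3] -> miss, prune
      N22 x:[35,43] y:[32,39] z:[112/3,40] -> hit [112/3,39], descend [2, 12]
        N2 x:[39,43] y:[32,39] z:[112/3,40] -> hit [39,39], descend [13, 32]
          N13 x:[40,43] y:[34,39] z:[118/3,40] -> miss, prune
          N32 x:[39,42] y:[32,35] z:[112/3,115/3] -> miss, prune
        N12 x:[35,39] y:[38,39] z:[112/3,39] -> hit [38,39] leaf, test {P3@t=38}
    N31 x:[15,56] y:[40,49] z:[38,121/3] -> hit [40,121/3], descend [5, 27]
      N5 x:[15,18] y:[46,49] z:[39,121/3] -> miss, prune
      N27 x:[55,56] y:[40,42] z:[38,40] -> miss, prune

Summary -> nodes [0, 11, 1, 14, 6, 16, 20, 3, 10, 30, 17, 28, 8, 22, 2, 13, 32, 12, 31, 5, 27]; box-tests=21; leaf-entries=2; first=P11

== RESULT ==
21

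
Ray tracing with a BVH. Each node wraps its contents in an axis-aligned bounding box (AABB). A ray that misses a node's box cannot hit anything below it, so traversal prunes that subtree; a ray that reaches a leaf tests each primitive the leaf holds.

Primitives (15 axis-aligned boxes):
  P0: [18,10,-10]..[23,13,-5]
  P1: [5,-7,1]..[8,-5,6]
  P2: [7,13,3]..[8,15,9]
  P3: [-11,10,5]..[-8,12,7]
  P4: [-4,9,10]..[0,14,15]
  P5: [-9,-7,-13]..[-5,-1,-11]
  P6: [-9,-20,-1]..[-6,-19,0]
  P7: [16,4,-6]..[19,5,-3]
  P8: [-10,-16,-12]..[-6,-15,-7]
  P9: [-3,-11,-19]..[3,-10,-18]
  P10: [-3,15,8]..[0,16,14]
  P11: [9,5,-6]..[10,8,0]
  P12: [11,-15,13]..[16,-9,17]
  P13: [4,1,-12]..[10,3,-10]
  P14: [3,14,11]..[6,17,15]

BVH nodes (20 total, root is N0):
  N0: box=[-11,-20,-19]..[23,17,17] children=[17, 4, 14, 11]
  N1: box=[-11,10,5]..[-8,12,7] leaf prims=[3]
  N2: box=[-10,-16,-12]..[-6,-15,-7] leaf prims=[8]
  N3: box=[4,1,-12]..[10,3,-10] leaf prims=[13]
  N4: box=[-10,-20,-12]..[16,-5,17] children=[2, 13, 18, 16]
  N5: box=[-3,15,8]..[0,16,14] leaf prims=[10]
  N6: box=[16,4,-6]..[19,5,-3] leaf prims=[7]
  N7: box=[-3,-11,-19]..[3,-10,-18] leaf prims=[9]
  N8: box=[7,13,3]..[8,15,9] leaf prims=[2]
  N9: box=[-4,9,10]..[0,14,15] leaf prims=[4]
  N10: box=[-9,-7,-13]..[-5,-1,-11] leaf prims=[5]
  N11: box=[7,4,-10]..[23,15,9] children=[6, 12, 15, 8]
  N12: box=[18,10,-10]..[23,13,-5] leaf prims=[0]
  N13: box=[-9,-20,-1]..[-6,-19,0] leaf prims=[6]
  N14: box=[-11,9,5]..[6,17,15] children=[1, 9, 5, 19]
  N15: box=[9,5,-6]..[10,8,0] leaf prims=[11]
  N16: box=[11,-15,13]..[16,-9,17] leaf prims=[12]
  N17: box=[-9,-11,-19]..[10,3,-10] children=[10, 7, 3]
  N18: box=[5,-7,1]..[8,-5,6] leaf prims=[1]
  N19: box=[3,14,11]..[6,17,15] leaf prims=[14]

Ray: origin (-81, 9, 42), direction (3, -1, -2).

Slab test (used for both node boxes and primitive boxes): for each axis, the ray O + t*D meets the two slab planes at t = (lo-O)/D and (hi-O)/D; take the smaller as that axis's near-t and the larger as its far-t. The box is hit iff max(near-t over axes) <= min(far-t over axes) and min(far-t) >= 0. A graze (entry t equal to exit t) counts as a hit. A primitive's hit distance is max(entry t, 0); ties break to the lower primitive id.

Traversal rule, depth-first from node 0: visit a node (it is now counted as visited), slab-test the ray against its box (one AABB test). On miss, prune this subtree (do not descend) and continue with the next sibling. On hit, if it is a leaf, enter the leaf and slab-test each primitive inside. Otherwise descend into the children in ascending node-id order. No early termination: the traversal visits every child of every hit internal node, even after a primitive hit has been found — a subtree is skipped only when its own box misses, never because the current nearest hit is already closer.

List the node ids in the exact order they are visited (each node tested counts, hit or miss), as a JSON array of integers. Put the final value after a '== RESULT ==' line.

Traverse from the root:
N0 x:[70/3,104/3] y:[-8,29] z:[25/2,61/2] -> hit [70/3,29], descend [4, 11, 14, 17]
  N4 x:[71/3,97/3] y:[14,29] z:[25/2,27] -> hit [71/3,27], descend [2, 13, 16, 18]
    N2 x:[71/3,25] y:[24,25] z:[49/2,27] -> hit [49/2,25] leaf, test {P8@t=49/2}
    N13 x:[24,25] y:[28,29] z:[21,43/2] -> miss, prune
    N16 x:[92/3,97/3] y:[18,24] z:[25/2,29/2] -> miss, prune
    N18 x:[86/3,89/3] y:[14,16] z:[18,41/2] -> miss, prune
  N11 x:[88/3,104/3] y:[-6,5] z:[33/2,26] -> miss, prune
  N14 x:[70/3,29] y:[-8,0] z:[27/2,37/2] -> miss, prune
  N17 x:[24,91/3] y:[6,20] z:[26,61/2] -> miss, prune

Visited [0, 4, 2, 13, 16, 18, 11, 14, 17]. Tests: 9 box, 1 leaf. Nearest: P8.

== RESULT ==
[0, 4, 2, 13, 16, 18, 11, 14, 17]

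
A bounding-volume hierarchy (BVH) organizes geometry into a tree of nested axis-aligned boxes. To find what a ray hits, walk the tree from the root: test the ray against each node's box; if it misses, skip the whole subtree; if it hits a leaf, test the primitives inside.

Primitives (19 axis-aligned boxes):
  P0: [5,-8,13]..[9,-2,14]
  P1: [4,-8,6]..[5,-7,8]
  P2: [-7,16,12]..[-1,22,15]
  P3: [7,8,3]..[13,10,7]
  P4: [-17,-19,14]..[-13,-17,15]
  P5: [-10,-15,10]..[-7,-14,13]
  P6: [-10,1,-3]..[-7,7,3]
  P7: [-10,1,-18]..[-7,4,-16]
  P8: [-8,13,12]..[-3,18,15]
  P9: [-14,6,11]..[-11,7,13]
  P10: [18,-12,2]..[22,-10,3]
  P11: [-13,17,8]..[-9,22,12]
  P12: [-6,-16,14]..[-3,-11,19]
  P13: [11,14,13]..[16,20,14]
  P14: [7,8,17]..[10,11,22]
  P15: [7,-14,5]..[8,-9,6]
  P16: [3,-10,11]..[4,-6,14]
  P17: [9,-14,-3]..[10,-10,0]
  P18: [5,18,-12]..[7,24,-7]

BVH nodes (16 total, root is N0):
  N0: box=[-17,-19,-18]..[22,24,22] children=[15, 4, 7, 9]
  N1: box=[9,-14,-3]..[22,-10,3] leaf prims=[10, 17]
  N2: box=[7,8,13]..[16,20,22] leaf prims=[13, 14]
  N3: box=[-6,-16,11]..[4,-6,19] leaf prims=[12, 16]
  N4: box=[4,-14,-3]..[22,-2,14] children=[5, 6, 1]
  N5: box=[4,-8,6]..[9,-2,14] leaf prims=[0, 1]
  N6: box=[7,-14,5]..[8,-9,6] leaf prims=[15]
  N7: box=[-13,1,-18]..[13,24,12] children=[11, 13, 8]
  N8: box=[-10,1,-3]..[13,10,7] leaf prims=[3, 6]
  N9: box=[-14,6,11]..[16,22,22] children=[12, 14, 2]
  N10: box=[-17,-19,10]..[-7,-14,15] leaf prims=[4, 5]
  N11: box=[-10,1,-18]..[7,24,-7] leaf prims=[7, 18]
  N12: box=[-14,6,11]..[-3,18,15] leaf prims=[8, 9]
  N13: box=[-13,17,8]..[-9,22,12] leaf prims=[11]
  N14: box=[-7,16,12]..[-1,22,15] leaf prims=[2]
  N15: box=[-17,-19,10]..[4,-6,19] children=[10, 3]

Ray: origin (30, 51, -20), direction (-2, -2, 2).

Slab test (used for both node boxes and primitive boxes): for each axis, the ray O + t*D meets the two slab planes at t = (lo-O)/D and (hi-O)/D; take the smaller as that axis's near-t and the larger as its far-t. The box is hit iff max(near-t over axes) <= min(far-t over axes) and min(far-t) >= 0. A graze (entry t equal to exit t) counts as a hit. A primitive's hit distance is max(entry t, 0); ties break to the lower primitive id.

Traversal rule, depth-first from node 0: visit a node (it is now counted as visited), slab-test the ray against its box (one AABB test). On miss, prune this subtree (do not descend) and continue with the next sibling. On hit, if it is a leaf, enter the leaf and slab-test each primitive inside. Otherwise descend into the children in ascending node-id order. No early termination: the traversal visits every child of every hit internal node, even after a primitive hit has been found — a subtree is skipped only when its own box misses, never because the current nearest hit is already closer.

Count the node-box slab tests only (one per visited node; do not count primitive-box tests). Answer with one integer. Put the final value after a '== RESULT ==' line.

Trace the traversal:
N0 x:[4,47/2] y:[27/2,35] z:[1,21] -> hit [27/2,21], descend [4, 7, 9, 15]
  N4 x:[4,13] y:[53/2,65/2] z:[17/2,17] -> miss, prune
  N7 x:[17/2,43/2] y:[27/2,25] z:[1,16] -> hit [27/2,16], descend [8, 11, 13]
    N8 x:[17/2,20] y:[41/2,25] z:[17/2,27/2] -> miss, prune
    N11 x:[23/2,20] y:[27/2,25] z:[1,13/2] -> miss, prune
    N13 x:[39/2,43/2] y:[29/2,17] z:[14,16] -> miss, prune
  N9 x:[7,22] y:[29/2,45/2] z:[31/2,21] -> hit [31/2,21], descend [2, 12, 14]
    N2 x:[7,23/2] y:[31/2,43/2] z:[33/2,21] -> miss, prune
    N12 x:[33/2,22] y:[33/2,45/2] z:[31/2,35/2] -> hit [33/2,35/2] leaf, test {P8@t=33/2, P9(miss)}
    N14 x:[31/2,37/2] y:[29/2,35/2] z:[16,35/2] -> hit [16,35/2] leaf, test {P2@t=16}
  N15 x:[13,47/2] y:[57/2,35] z:[15,39/2] -> miss, prune

order=[0, 4, 7, 8, 11, 13, 9, 2, 12, 14, 15]  |boxes|=11  |leaves|=2  hit=P2

== RESULT ==
11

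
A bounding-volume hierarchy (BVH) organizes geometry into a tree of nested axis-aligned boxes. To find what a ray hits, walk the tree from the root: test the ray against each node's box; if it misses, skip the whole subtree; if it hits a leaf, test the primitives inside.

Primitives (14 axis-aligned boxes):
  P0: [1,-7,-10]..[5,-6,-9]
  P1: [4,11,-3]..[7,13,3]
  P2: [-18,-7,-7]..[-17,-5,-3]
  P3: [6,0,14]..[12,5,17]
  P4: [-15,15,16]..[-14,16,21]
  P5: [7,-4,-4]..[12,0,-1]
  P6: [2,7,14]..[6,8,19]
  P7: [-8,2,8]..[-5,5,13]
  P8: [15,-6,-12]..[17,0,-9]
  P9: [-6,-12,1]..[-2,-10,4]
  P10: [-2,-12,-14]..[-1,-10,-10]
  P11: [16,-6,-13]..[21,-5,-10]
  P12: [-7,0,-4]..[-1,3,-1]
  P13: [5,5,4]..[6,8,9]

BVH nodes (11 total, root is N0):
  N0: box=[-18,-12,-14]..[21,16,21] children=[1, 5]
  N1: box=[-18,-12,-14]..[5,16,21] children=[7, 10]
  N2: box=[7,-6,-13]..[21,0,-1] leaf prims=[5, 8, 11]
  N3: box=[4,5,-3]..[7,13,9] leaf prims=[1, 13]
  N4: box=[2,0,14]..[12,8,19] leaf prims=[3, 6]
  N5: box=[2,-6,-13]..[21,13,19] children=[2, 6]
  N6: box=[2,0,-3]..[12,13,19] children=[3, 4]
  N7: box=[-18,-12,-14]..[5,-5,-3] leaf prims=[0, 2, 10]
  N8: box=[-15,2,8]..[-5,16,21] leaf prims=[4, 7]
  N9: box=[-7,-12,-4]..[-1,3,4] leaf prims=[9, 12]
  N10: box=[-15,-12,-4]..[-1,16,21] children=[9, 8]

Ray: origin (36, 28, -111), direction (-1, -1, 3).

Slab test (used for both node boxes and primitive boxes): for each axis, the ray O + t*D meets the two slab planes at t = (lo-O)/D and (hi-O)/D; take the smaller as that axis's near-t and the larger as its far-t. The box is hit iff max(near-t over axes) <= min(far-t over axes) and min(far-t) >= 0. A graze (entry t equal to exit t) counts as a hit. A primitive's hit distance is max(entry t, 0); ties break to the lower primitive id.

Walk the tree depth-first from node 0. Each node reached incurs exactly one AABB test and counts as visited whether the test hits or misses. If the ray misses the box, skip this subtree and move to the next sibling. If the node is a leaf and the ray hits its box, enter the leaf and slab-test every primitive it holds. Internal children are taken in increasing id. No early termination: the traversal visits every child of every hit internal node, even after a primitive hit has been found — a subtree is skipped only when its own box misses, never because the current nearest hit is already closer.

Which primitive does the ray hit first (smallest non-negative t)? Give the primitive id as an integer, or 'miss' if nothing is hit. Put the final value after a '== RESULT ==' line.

Walk:
N0 x:[15,54] y:[12,40] z:[97/3,44] -> hit [97/3,40], descend [1, 5]
  N1 x:[31,54] y:[12,40] z:[97/3,44] -> hit [97/3,40], descend [7, 10]
    N7 x:[31,54] y:[33,40] z:[97/3,36] -> hit [33,36] leaf, test {P0@t=34, P2(miss), P10(miss)}
    N10 x:[37,51] y:[12,40] z:[107/3,44] -> hit [37,40], descend [8, 9]
      N8 x:[41,51] y:[12,26] z:[119/3,44] -> miss, prune
      N9 x:[37,43] y:[25,40] z:[107/3,115/3] -> hit [37,115/3] leaf, test {P9@t=38, P12(miss)}
  N5 x:[15,34] y:[15,34] z:[98/3,130/3] -> hit [98/3,34], descend [2, 6]
    N2 x:[15,29] y:[28,34] z:[98/3,110/3] -> miss, prune
    N6 x:[24,34] y:[15,28] z:[36,130/3] -> miss, prune

Summary -> nodes [0, 1, 7, 10, 8, 9, 5, 2, 6]; box-tests=9; leaf-entries=2; first=P0

== RESULT ==
0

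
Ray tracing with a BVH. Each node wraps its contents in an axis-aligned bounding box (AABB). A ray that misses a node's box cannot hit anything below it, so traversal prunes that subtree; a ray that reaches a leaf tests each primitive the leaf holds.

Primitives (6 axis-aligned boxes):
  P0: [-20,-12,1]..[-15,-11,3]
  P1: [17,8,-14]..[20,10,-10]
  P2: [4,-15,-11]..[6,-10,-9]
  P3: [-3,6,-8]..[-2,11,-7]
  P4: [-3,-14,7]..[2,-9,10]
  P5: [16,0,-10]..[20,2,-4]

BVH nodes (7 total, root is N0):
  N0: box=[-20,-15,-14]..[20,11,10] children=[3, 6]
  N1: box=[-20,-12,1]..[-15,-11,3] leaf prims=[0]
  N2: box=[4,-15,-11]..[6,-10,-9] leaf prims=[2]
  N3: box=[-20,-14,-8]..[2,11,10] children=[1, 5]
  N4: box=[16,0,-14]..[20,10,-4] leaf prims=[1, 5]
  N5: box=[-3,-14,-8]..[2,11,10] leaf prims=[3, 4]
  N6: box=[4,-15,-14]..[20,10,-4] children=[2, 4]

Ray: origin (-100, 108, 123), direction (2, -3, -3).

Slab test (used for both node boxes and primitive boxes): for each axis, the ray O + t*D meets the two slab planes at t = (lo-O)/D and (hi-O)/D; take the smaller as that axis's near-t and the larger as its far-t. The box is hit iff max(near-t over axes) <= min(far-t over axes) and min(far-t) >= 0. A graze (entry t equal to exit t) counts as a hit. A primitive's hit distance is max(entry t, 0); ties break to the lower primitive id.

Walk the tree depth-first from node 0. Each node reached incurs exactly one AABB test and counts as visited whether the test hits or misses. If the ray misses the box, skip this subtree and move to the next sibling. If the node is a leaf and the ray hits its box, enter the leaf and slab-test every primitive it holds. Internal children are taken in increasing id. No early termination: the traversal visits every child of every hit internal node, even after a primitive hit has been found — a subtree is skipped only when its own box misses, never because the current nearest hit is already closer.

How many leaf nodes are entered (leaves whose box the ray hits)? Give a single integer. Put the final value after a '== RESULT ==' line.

Traverse from the root:
N0 x:[40,60] y:[97/3,41] z:[113/3,137/3] -> hit [40,41], descend [3, 6]
  N3 x:[40,51] y:[97/3,122/3] z:[113/3,131/3] -> hit [40,122/3], descend [1, 5]
    N1 x:[40,85/2] y:[119/3,40] z:[40,122/3] -> hit [40,40] leaf, test {P0@t=40}
    N5 x:[97/2,51] y:[97/3,122/3] z:[113/3,131/3] -> miss, prune
  N6 x:[52,60] y:[98/3,41] z:[127/3,137/3] -> miss, prune

Visited [0, 3, 1, 5, 6]. Tests: 5 box, 1 leaf. Nearest: P0.

== RESULT ==
1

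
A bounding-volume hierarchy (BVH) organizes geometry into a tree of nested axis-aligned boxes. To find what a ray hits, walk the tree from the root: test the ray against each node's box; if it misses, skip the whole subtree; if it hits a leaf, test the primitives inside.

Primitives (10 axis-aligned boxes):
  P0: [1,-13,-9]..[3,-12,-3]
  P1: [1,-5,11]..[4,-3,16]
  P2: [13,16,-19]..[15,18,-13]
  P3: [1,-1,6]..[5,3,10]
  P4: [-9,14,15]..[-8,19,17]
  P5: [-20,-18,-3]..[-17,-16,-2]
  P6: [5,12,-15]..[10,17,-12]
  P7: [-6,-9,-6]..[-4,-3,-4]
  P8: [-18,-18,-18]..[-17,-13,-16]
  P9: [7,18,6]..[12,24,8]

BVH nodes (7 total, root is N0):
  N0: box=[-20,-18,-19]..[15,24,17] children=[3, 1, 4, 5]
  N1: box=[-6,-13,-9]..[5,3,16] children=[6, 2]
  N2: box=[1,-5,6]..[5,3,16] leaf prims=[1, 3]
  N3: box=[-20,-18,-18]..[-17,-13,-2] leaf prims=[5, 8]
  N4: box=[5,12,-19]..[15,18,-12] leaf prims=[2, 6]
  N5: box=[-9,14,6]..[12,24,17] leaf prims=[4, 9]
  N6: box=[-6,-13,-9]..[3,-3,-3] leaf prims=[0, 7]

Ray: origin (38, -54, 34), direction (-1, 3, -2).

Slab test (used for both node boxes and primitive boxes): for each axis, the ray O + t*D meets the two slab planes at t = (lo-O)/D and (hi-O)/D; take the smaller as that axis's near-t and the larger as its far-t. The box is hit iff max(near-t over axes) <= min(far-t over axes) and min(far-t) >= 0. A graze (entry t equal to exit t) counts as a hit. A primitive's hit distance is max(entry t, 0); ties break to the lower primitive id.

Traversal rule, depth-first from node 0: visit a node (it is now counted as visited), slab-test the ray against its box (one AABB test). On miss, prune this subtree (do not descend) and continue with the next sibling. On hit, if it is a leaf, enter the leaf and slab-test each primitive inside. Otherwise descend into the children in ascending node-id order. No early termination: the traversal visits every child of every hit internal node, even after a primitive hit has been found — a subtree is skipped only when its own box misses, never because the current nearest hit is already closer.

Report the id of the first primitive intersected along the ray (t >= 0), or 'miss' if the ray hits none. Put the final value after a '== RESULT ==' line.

Walk:
N0 x:[23,58] y:[12,26] z:[17/2,53/2] -> hit [23,26], descend [1, 3, 4, 5]
  N1 x:[33,44] y:[41/3,19] z:[9,43/2] -> miss, prune
  N3 x:[55,58] y:[12,41/3] z:[18,26] -> miss, prune
  N4 x:[23,33] y:[22,24] z:[23,53/2] -> hit [23,24] leaf, test {P2@t=47/2, P6(miss)}
  N5 x:[26,47] y:[68/3,26] z:[17/2,14] -> miss, prune

Summary -> nodes [0, 1, 3, 4, 5]; box-tests=5; leaf-entries=1; first=P2

== RESULT ==
2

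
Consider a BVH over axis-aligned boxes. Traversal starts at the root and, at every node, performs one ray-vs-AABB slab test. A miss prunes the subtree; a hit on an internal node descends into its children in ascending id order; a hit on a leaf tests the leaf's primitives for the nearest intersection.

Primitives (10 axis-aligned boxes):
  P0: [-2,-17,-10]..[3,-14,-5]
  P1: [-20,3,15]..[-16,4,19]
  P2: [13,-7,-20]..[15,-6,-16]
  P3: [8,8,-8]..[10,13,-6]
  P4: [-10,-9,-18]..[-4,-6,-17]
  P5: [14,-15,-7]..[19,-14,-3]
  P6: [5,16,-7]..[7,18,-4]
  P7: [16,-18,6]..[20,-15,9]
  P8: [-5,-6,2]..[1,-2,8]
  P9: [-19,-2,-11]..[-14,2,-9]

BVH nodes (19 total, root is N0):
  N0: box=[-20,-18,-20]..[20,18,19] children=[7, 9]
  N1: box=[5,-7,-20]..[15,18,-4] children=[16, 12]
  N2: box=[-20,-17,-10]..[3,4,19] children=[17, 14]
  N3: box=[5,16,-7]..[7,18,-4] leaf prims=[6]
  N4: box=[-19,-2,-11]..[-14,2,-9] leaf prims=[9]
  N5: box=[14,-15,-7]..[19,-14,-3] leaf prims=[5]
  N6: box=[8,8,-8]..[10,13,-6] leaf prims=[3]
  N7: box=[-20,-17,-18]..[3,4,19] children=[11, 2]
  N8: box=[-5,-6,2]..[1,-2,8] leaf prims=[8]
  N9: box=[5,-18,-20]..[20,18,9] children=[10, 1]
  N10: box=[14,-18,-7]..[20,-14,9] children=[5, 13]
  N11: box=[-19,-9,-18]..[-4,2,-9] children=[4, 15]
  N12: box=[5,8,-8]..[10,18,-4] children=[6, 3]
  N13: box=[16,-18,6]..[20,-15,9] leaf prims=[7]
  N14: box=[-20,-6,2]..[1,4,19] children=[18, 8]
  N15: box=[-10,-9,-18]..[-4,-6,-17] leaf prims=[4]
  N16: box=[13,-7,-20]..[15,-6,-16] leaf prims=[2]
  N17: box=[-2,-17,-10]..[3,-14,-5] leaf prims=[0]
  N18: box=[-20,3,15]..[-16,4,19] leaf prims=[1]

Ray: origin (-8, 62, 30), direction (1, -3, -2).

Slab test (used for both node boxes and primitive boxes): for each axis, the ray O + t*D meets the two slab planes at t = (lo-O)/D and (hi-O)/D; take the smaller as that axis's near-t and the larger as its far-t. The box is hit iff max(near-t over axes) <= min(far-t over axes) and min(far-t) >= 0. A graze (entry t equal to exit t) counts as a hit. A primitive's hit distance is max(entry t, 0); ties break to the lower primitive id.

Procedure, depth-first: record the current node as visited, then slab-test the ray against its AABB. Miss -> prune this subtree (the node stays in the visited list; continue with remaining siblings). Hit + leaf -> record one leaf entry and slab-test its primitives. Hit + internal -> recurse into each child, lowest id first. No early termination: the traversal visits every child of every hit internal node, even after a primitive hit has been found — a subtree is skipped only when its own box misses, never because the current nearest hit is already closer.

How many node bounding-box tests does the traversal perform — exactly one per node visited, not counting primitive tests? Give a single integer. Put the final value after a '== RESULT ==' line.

Traverse from the root:
N0 x:[-12,28] y:[44/3,80/3] z:[11/2,25] -> hit [44/3,25], descend [7, 9]
  N7 x:[-12,11] y:[58/3,79/3] z:[11/2,24] -> miss, prune
  N9 x:[13,28] y:[44/3,80/3] z:[21/2,25] -> hit [44/3,25], descend [1, 10]
    N1 x:[13,23] y:[44/3,23] z:[17,25] -> hit [17,23], descend [12, 16]
      N12 x:[13,18] y:[44/3,18] z:[17,19] -> hit [17,18], descend [3, 6]
        N3 x:[13,15] y:[44/3,46/3] z:[17,37/2] -> miss, prune
        N6 x:[16,18] y:[49/3,18] z:[18,19] -> hit [18,18] leaf, test {P3@t=18}
      N16 x:[21,23] y:[68/3,23] z:[23,25] -> hit [23,23] leaf, test {P2@t=23}
    N10 x:[22,28] y:[76/3,80/3] z:[21/2,37/2] -> miss, prune

Visited [0, 7, 9, 1, 12, 3, 6, 16, 10]. Tests: 9 box, 2 leaf. Nearest: P3.

== RESULT ==
9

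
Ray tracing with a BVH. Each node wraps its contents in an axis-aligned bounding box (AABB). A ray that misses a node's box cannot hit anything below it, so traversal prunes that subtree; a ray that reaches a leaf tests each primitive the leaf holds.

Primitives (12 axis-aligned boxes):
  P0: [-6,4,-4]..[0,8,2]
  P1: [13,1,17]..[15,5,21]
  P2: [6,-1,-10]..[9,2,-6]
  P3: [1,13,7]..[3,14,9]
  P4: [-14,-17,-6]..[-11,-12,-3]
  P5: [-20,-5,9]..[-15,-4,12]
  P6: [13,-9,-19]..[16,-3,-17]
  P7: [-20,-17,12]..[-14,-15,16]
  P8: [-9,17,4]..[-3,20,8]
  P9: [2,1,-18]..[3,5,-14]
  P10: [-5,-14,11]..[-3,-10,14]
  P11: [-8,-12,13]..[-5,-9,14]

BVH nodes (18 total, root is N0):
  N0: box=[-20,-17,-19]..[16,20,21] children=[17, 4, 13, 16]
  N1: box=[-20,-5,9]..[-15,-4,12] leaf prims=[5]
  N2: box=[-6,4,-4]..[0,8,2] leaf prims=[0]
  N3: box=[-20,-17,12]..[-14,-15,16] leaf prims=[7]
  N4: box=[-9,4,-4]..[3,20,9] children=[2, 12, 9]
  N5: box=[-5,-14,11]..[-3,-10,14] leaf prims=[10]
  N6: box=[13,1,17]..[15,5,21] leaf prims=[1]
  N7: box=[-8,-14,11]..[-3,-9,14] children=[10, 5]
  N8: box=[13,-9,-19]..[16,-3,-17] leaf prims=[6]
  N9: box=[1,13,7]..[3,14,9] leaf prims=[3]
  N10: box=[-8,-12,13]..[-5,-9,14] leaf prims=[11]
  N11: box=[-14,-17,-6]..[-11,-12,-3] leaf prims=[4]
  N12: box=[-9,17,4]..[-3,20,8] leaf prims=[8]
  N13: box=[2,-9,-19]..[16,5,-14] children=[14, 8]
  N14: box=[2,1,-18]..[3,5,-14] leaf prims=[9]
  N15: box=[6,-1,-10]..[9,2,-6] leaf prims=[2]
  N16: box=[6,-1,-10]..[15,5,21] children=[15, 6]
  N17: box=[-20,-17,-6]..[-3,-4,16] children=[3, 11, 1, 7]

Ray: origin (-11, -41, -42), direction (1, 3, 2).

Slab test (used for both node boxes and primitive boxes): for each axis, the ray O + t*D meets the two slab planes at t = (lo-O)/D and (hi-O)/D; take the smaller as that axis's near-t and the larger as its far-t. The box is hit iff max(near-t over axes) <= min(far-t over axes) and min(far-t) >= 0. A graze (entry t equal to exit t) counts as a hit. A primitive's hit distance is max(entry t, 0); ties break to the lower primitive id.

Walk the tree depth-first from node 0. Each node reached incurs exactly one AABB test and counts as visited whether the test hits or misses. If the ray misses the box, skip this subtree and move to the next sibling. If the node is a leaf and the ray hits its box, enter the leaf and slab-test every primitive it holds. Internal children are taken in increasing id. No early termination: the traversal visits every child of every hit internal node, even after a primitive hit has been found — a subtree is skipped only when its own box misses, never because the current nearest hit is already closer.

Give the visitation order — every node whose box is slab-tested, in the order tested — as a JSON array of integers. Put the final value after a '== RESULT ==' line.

Trace the traversal:
N0 x:[-9,27] y:[8,61/3] z:[23/2,63/2] -> hit [23/2,61/3], descend [4, 13, 16, 17]
  N4 x:[2,14] y:[15,61/3] z:[19,51/2] -> miss, prune
  N13 x:[13,27] y:[32/3,46/3] z:[23/2,14] -> hit [13,14], descend [8, 14]
    N8 x:[24,27] y:[32/3,38/3] z:[23/2,25/2] -> miss, prune
    N14 x:[13,14] y:[14,46/3] z:[12,14] -> hit [14,14] leaf, test {P9@t=14}
  N16 x:[17,26] y:[40/3,46/3] z:[16,63/2] -> miss, prune
  N17 x:[-9,8] y:[8,37/3] z:[18,29] -> miss, prune

Summary -> nodes [0, 4, 13, 8, 14, 16, 17]; box-tests=7; leaf-entries=1; first=P9

== RESULT ==
[0, 4, 13, 8, 14, 16, 17]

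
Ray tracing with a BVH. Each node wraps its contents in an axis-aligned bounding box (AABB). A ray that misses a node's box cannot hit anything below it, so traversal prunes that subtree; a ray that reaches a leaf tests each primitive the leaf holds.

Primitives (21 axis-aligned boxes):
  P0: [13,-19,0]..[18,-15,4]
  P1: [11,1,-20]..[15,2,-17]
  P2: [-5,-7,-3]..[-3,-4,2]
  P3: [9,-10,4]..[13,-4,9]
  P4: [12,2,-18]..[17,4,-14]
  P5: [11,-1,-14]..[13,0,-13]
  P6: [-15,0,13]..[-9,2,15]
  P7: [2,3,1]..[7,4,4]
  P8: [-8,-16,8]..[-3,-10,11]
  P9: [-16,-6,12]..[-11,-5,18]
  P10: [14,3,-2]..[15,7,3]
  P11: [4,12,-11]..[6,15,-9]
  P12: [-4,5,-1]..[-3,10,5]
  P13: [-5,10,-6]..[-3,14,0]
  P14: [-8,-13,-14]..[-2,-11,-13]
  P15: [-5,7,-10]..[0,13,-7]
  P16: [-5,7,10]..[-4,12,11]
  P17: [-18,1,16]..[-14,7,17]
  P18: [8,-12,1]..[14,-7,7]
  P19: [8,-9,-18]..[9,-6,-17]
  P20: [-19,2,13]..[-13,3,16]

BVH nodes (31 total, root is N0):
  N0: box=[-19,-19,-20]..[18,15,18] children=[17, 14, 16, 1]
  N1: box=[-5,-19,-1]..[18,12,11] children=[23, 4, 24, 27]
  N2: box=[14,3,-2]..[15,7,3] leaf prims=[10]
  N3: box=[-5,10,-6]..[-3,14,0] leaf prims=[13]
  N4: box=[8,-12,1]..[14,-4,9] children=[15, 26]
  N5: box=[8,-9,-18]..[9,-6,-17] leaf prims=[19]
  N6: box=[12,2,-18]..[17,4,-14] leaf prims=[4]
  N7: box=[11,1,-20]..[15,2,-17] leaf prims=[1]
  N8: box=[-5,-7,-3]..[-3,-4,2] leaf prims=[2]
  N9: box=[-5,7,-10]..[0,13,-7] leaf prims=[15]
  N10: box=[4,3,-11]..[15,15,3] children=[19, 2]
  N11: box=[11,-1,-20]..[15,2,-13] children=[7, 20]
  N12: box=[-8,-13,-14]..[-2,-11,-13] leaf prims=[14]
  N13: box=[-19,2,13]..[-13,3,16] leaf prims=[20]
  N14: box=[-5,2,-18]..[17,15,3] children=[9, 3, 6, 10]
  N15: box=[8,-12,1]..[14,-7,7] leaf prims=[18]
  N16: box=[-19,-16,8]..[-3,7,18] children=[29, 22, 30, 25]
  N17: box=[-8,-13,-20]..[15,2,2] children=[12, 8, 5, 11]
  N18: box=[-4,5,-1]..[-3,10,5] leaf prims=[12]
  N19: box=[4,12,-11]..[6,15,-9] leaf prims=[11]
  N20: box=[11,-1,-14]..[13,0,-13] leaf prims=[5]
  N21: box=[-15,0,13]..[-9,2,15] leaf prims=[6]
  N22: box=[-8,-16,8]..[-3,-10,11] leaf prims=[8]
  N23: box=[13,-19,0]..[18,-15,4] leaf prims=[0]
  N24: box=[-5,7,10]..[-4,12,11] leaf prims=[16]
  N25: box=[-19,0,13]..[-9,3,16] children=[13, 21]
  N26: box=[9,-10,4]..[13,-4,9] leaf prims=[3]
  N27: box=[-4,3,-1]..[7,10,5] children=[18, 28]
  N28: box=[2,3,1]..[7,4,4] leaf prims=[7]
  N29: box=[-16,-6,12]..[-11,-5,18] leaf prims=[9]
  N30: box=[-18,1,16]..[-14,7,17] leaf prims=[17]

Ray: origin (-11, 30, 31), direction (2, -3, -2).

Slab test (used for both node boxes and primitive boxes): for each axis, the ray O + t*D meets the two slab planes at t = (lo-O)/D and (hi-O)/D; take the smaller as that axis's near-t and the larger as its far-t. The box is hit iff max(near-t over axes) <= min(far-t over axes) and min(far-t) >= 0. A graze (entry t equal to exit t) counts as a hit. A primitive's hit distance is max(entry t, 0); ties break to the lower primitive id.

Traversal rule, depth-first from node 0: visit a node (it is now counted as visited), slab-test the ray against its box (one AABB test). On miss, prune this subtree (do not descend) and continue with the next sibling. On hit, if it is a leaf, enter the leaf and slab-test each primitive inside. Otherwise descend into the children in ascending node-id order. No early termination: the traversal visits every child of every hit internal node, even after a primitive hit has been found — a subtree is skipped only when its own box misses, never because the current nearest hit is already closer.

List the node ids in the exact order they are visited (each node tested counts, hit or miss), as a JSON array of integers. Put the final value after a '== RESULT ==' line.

Traverse from the root:
N0 x:[-4,29/2] y:[5,49/3] z:[13/2,51/2] -> hit [13/2,29/2], descend [1, 14, 16, 17]
  N1 x:[3,29/2] y:[6,49/3] z:[10,16] -> hit [10,29/2], descend [4, 23, 24, 27]
    N4 x:[19/2,25/2] y:[34/3,14] z:[11,15] -> hit [34/3,25/2], descend [15, 26]
      N15 x:[19/2,25/2] y:[37/3,14] z:[12,15] -> hit [37/3,25/2] leaf, test {P18@t=37/3}
      N26 x:[10,12] y:[34/3,40/3] z:[11,27/2] -> hit [34/3,12] leaf, test {P3@t=34/3}
    N23 x:[12,29/2] y:[15,49/3] z:[27/2,31/2] -> miss, prune
    N24 x:[3,7/2] y:[6,23/3] z:[10,21/2] -> miss, prune
    N27 x:[7/2,9] y:[20/3,9] z:[13,16] -> miss, prune
  N14 x:[3,14] y:[5,28/3] z:[14,49/2] -> miss, prune
  N16 x:[-4,4] y:[23/3,46/3] z:[13/2,23/2] -> miss, prune
  N17 x:[3/2,13] y:[28/3,43/3] z:[29/2,51/2] -> miss, prune

order=[0, 1, 4, 15, 26, 23, 24, 27, 14, 16, 17]  |boxes|=11  |leaves|=2  hit=P3

== RESULT ==
[0, 1, 4, 15, 26, 23, 24, 27, 14, 16, 17]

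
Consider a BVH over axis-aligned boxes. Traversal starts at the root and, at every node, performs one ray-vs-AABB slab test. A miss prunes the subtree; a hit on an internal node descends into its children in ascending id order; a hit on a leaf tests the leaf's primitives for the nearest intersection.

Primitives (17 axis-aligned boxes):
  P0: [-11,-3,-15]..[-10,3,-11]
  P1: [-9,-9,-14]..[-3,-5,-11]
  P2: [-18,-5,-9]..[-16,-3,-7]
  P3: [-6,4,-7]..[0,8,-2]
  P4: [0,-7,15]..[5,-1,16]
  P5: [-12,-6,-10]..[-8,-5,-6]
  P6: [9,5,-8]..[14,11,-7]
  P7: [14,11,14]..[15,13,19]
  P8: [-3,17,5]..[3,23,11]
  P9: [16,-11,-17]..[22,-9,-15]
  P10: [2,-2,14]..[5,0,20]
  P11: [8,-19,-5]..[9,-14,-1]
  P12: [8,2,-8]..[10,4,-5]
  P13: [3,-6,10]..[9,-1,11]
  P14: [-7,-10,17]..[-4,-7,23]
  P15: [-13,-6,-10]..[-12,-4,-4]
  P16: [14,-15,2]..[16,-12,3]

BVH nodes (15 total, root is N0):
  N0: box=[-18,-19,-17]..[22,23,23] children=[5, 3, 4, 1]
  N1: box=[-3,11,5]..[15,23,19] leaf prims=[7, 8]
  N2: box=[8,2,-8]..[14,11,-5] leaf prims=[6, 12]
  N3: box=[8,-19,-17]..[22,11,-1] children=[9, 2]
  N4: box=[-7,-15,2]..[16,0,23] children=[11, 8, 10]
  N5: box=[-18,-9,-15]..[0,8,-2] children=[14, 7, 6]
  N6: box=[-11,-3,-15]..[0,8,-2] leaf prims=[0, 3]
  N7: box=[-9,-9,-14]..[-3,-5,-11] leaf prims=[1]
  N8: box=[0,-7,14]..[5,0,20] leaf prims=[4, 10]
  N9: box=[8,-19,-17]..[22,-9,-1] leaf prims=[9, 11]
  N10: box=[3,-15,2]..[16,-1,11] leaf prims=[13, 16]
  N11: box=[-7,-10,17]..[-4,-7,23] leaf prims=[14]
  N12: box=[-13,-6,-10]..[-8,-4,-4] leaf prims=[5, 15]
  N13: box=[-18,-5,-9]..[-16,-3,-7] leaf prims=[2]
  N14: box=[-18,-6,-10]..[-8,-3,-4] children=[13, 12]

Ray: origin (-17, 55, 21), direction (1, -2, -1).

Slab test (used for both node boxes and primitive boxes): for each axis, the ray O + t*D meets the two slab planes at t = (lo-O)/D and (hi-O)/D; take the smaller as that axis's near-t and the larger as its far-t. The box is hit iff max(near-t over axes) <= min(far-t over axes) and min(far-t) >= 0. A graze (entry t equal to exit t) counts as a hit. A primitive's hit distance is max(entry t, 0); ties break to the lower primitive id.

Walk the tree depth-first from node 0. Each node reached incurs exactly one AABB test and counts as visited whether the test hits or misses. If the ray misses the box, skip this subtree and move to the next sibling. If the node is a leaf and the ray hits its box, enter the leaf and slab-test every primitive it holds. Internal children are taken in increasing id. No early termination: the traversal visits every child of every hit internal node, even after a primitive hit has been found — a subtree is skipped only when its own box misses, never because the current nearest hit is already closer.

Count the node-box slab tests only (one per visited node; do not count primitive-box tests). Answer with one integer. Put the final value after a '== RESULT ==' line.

Trace the traversal:
N0 x:[-1,39] y:[16,37] z:[-2,38] -> hit [16,37], descend [1, 3, 4, 5]
  N1 x:[14,32] y:[16,22] z:[2,16] -> hit [16,16] leaf, test {P7(miss), P8@t=16}
  N3 x:[25,39] y:[22,37] z:[22,38] -> hit [25,37], descend [2, 9]
    N2 x:[25,31] y:[22,53/2] z:[26,29] -> hit [26,53/2] leaf, test {P6(miss), P12@t=26}
    N9 x:[25,39] y:[32,37] z:[22,38] -> hit [32,37] leaf, test {P9(miss), P11(miss)}
  N4 x:[10,33] y:[55/2,35] z:[-2,19] -> miss, prune
  N5 x:[-1,17] y:[47/2,32] z:[23,36] -> miss, prune

7 AABB tests over nodes [0, 1, 3, 2, 9, 4, 5]; 3 leaves entered; closest P8.

== RESULT ==
7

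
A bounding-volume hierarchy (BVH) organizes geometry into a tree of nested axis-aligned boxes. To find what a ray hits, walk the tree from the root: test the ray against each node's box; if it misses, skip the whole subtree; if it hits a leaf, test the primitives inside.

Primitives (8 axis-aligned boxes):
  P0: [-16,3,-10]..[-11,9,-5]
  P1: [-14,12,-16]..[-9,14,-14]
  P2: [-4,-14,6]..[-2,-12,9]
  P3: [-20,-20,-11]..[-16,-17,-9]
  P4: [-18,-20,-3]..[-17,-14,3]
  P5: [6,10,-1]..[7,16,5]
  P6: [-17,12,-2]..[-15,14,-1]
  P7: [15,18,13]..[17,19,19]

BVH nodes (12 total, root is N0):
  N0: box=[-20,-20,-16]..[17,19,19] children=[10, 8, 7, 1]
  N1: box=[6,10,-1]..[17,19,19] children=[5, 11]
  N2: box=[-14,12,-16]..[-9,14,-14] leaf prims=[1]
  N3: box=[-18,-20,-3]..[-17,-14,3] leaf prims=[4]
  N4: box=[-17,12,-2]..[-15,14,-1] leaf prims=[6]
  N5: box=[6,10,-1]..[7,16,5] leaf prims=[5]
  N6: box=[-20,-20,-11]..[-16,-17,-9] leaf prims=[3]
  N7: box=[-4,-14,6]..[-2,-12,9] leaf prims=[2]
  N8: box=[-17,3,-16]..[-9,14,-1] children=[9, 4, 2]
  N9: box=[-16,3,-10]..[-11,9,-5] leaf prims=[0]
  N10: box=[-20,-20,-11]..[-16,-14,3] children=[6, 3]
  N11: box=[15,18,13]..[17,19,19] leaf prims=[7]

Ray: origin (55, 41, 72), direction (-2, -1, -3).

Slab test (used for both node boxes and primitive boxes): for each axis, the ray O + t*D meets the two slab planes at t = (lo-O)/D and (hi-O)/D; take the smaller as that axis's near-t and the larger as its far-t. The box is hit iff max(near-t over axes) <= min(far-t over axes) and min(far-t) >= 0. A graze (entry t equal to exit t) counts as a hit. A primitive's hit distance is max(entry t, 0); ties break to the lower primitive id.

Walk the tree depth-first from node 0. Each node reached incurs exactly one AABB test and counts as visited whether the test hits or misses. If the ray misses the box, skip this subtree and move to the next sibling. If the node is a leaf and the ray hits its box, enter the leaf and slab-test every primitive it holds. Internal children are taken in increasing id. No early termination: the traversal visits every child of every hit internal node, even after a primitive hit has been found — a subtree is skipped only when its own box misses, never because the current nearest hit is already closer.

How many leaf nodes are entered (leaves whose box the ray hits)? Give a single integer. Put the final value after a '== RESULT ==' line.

Walk:
N0 x:[19,75/2] y:[22,61] z:[53/3,88/3] -> hit [22,88/3], descend [1, 7, 8, 10]
  N1 x:[19,49/2] y:[22,31] z:[53/3,73/3] -> hit [22,73/3], descend [5, 11]
    N5 x:[24,49/2] y:[25,31] z:[67/3,73/3] -> miss, prune
    N11 x:[19,20] y:[22,23] z:[53/3,59/3] -> miss, prune
  N7 x:[57/2,59/2] y:[53,55] z:[21,22] -> miss, prune
  N8 x:[32,36] y:[27,38] z:[73/3,88/3] -> miss, prune
  N10 x:[71/2,75/2] y:[55,61] z:[23,83/3] -> miss, prune

Visited [0, 1, 5, 11, 7, 8, 10]. Tests: 7 box, 0 leaf. Nearest: miss.

== RESULT ==
0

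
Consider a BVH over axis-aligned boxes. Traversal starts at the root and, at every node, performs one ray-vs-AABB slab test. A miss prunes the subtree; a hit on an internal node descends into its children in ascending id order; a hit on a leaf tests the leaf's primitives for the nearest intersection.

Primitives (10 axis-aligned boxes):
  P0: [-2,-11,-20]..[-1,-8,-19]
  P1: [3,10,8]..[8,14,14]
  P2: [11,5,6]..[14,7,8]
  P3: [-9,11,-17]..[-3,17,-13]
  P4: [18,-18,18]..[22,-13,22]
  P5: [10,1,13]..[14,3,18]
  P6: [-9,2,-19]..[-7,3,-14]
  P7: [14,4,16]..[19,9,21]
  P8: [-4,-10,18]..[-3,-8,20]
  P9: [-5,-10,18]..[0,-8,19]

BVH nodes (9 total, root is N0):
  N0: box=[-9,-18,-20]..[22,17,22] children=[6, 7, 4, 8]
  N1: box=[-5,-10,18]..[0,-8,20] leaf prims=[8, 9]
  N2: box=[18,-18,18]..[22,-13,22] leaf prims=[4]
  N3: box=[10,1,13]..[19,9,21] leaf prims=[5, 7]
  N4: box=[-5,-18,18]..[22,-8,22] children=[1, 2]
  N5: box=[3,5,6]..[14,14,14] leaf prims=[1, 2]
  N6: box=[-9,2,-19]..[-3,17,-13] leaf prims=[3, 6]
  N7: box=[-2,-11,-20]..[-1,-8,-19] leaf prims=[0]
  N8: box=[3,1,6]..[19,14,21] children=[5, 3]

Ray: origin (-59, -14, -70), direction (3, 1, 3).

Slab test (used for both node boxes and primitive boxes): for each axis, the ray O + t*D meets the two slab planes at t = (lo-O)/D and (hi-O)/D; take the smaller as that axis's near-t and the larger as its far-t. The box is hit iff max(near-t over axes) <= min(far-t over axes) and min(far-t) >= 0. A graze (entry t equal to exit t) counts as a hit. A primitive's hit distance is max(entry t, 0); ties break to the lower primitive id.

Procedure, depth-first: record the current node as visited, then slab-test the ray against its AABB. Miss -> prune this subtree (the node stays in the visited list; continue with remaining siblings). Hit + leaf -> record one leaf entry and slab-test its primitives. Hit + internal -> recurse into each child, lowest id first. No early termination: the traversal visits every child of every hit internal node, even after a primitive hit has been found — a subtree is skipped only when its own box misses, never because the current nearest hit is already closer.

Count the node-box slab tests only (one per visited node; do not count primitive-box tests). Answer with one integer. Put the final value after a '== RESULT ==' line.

Walk:
N0 x:[50/3,27] y:[-4,31] z:[50/3,92/3] -> hit [50/3,27], descend [4, 6, 7, 8]
  N4 x:[18,27] y:[-4,6] z:[88/3,92/3] -> miss, prune
  N6 x:[50/3,56/3] y:[16,31] z:[17,19] -> hit [17,56/3] leaf, test {P3(miss), P6@t=17}
  N7 x:[19,58/3] y:[3,6] z:[50/3,17] -> miss, prune
  N8 x:[62/3,26] y:[15,28] z:[76/3,91/3] -> hit [76/3,26], descend [3, 5]
    N3 x:[23,26] y:[15,23] z:[83/3,91/3] -> miss, prune
    N5 x:[62/3,73/3] y:[19,28] z:[76/3,28] -> miss, prune

Visited [0, 4, 6, 7, 8, 3, 5]. Tests: 7 box, 1 leaf. Nearest: P6.

== RESULT ==
7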